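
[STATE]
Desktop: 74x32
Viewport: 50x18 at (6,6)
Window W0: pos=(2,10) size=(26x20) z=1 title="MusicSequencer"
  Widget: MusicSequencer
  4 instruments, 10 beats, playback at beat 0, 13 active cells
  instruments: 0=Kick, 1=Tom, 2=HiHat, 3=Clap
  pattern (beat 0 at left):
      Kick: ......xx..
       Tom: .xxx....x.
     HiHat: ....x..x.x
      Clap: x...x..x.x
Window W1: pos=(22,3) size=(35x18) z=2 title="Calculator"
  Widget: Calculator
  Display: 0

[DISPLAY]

                ┃                                0
                ┃┌───┬───┬───┬───┐                
                ┃│ 7 │ 8 │ 9 │ ÷ │                
                ┃├───┼───┼───┼───┤                
━━━━━━━━━━━━━━━━┃│ 4 │ 5 │ 6 │ × │                
sicSequencer    ┃├───┼───┼───┼───┤                
────────────────┃│ 1 │ 2 │ 3 │ - │                
   ▼123456789   ┃├───┼───┼───┼───┤                
ick······██··   ┃│ 0 │ . │ = │ + │                
Tom·███····█·   ┃├───┼───┼───┼───┤                
Hat····█··█·█   ┃│ C │ MC│ MR│ M+│                
lap█···█··█·█   ┃└───┴───┴───┴───┘                
                ┃                                 
                ┃                                 
                ┗━━━━━━━━━━━━━━━━━━━━━━━━━━━━━━━━━
                     ┃                            
                     ┃                            
                     ┃                            


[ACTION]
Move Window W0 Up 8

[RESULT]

ick······██··   ┃                                0
Tom·███····█·   ┃┌───┬───┬───┬───┐                
Hat····█··█·█   ┃│ 7 │ 8 │ 9 │ ÷ │                
lap█···█··█·█   ┃├───┼───┼───┼───┤                
                ┃│ 4 │ 5 │ 6 │ × │                
                ┃├───┼───┼───┼───┤                
                ┃│ 1 │ 2 │ 3 │ - │                
                ┃├───┼───┼───┼───┤                
                ┃│ 0 │ . │ = │ + │                
                ┃├───┼───┼───┼───┤                
                ┃│ C │ MC│ MR│ M+│                
                ┃└───┴───┴───┴───┘                
                ┃                                 
                ┃                                 
                ┗━━━━━━━━━━━━━━━━━━━━━━━━━━━━━━━━━
━━━━━━━━━━━━━━━━━━━━━┛                            
                                                  
                                                  


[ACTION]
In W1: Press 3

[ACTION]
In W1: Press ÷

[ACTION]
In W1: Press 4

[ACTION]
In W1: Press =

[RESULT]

ick······██··   ┃                             0.75
Tom·███····█·   ┃┌───┬───┬───┬───┐                
Hat····█··█·█   ┃│ 7 │ 8 │ 9 │ ÷ │                
lap█···█··█·█   ┃├───┼───┼───┼───┤                
                ┃│ 4 │ 5 │ 6 │ × │                
                ┃├───┼───┼───┼───┤                
                ┃│ 1 │ 2 │ 3 │ - │                
                ┃├───┼───┼───┼───┤                
                ┃│ 0 │ . │ = │ + │                
                ┃├───┼───┼───┼───┤                
                ┃│ C │ MC│ MR│ M+│                
                ┃└───┴───┴───┴───┘                
                ┃                                 
                ┃                                 
                ┗━━━━━━━━━━━━━━━━━━━━━━━━━━━━━━━━━
━━━━━━━━━━━━━━━━━━━━━┛                            
                                                  
                                                  


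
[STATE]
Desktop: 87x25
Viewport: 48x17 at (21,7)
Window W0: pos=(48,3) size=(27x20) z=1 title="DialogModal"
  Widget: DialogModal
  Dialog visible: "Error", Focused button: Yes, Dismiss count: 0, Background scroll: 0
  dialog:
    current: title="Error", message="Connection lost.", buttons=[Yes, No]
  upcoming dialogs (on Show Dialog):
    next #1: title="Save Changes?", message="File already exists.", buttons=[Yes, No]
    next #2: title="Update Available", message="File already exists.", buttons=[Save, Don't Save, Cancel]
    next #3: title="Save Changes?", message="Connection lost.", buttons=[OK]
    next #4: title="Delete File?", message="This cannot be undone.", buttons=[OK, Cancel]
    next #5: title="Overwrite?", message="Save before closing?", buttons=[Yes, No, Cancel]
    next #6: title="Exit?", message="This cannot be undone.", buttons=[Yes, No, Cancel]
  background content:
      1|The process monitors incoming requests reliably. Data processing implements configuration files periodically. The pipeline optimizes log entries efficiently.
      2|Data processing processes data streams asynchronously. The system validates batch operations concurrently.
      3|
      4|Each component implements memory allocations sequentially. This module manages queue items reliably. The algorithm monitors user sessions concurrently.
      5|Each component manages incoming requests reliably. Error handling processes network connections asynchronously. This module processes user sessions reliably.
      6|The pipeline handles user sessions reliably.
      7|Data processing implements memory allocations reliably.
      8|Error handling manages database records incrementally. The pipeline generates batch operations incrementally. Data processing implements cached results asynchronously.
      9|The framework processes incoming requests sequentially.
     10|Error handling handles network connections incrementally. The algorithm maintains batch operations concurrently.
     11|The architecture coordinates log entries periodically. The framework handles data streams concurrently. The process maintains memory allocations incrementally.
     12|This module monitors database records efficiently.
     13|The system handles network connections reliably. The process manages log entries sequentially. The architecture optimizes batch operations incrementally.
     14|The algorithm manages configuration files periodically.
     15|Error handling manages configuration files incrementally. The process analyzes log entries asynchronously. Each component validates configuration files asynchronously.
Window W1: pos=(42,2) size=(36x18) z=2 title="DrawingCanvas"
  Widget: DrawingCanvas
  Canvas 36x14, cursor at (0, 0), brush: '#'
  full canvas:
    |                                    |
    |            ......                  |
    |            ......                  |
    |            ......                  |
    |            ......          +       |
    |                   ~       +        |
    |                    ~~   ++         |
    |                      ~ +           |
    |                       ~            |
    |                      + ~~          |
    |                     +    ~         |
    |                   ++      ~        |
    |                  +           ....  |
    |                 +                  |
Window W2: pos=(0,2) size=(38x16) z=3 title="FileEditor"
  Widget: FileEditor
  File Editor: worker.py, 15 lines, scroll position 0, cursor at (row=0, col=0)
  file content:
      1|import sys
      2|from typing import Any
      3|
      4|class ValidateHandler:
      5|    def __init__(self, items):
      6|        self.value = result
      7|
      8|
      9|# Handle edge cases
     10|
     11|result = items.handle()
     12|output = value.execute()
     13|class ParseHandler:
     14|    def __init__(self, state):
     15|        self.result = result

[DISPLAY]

               ░┃    ┃            ......        
r:             ░┃    ┃            ......        
f, items):     ░┃    ┃            ......        
 result        ░┃    ┃                   ~      
               ░┃    ┃                    ~~   +
               ░┃    ┃                      ~ + 
               ░┃    ┃                       ~  
               ░┃    ┃                      + ~~
e()            ░┃    ┃                     +    
te()           ▼┃    ┃                   ++     
━━━━━━━━━━━━━━━━┛    ┃                  +       
                     ┃                 +        
                     ┗━━━━━━━━━━━━━━━━━━━━━━━━━━
                           ┃Error handling manag
                           ┃                    
                           ┗━━━━━━━━━━━━━━━━━━━━
                                                


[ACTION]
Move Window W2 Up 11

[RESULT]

f, items):     ░┃    ┃            ......        
 result        ░┃    ┃            ......        
               ░┃    ┃            ......        
               ░┃    ┃                   ~      
               ░┃    ┃                    ~~   +
               ░┃    ┃                      ~ + 
e()            ░┃    ┃                       ~  
te()           ▼┃    ┃                      + ~~
━━━━━━━━━━━━━━━━┛    ┃                     +    
                     ┃                   ++     
                     ┃                  +       
                     ┃                 +        
                     ┗━━━━━━━━━━━━━━━━━━━━━━━━━━
                           ┃Error handling manag
                           ┃                    
                           ┗━━━━━━━━━━━━━━━━━━━━
                                                


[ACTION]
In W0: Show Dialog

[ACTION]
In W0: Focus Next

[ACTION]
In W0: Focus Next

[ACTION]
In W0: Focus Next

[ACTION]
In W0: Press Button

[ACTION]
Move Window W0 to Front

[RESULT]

f, items):     ░┃    ┃     ┃Data processing proc
 result        ░┃    ┃     ┃                    
               ░┃    ┃     ┃Each component imple
               ░┃    ┃     ┃Each component manag
               ░┃    ┃     ┃The pipeline handles
               ░┃    ┃     ┃Data processing impl
e()            ░┃    ┃     ┃Error handling manag
te()           ▼┃    ┃     ┃The framework proces
━━━━━━━━━━━━━━━━┛    ┃     ┃Error handling handl
                     ┃     ┃The architecture coo
                     ┃     ┃This module monitors
                     ┃     ┃The system handles n
                     ┗━━━━━┃The algorithm manage
                           ┃Error handling manag
                           ┃                    
                           ┗━━━━━━━━━━━━━━━━━━━━
                                                


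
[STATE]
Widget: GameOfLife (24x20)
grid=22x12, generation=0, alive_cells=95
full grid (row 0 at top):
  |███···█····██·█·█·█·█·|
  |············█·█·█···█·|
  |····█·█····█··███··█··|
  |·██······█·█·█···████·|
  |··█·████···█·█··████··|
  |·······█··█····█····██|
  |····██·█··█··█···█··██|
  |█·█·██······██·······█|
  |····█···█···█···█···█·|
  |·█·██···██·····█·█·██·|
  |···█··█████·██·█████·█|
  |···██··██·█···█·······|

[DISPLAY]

Gen: 0                  
███···█····██·█·█·█·█·  
············█·█·█···█·  
····█·█····█··███··█··  
·██······█·█·█···████·  
··█·████···█·█··████··  
·······█··█····█····██  
····██·█··█··█···█··██  
█·█·██······██·······█  
····█···█···█···█···█·  
·█·██···██·····█·█·██·  
···█··█████·██·█████·█  
···██··██·█···█·······  
                        
                        
                        
                        
                        
                        
                        


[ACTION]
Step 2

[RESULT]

Gen: 2                  
···········███········  
··········█·█···██····  
·██·······██··█·······  
·█··██·██··█·██·······  
·█···█···█····██····██  
········███···█·······  
···█████······█·······  
··████····█··········█  
·██·██···█·····█·····█  
·██████········█··██·█  
··█···█··█·······█····  
····█·█···██·█·█·██···  
                        
                        
                        
                        
                        
                        
                        


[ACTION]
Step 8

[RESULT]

Gen: 10                 
·········███··········  
·█······██·██·········  
█·██···██·█··█········  
█··█··█·█··███········  
·██·█··███··█·········  
···█···█··············  
·····███··············  
········█·············  
····█···█·············  
···█·····█············  
···█···██·············  
····█████·············  
                        
                        
                        
                        
                        
                        
                        


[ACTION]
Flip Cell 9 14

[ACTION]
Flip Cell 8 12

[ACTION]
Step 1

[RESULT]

Gen: 11                 
········██·██·········  
·██····█····█·········  
█·██······█··█········  
█···█·█···██·█········  
·██·█·█··█·███········  
··████················  
······███·············  
·····██·█·············  
········██············  
···██··█·█············  
···█·█···█············  
····███·█·············  
                        
                        
                        
                        
                        
                        
                        


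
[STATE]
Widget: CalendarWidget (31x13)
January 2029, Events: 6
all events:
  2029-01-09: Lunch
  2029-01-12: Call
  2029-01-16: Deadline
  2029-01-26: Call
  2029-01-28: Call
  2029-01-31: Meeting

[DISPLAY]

          January 2029         
Mo Tu We Th Fr Sa Su           
 1  2  3  4  5  6  7           
 8  9* 10 11 12* 13 14         
15 16* 17 18 19 20 21          
22 23 24 25 26* 27 28*         
29 30 31*                      
                               
                               
                               
                               
                               
                               


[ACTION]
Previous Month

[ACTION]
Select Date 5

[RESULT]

         December 2028         
Mo Tu We Th Fr Sa Su           
             1  2  3           
 4 [ 5]  6  7  8  9 10         
11 12 13 14 15 16 17           
18 19 20 21 22 23 24           
25 26 27 28 29 30 31           
                               
                               
                               
                               
                               
                               


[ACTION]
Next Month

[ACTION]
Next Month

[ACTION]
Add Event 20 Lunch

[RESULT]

         February 2029         
Mo Tu We Th Fr Sa Su           
          1  2  3  4           
 5  6  7  8  9 10 11           
12 13 14 15 16 17 18           
19 20* 21 22 23 24 25          
26 27 28                       
                               
                               
                               
                               
                               
                               


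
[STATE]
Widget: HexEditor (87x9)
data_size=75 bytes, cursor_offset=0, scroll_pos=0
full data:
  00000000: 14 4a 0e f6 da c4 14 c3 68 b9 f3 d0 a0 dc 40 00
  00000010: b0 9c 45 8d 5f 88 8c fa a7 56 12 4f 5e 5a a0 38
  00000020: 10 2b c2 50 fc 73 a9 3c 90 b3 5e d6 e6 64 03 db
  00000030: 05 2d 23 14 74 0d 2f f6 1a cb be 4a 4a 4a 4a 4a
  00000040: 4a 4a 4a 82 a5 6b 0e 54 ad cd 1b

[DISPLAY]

00000000  14 4a 0e f6 da c4 14 c3  68 b9 f3 d0 a0 dc 40 00  |.J......h.....@.|         
00000010  b0 9c 45 8d 5f 88 8c fa  a7 56 12 4f 5e 5a a0 38  |..E._....V.O^Z.8|         
00000020  10 2b c2 50 fc 73 a9 3c  90 b3 5e d6 e6 64 03 db  |.+.P.s.<..^..d..|         
00000030  05 2d 23 14 74 0d 2f f6  1a cb be 4a 4a 4a 4a 4a  |.-#.t./....JJJJJ|         
00000040  4a 4a 4a 82 a5 6b 0e 54  ad cd 1b                 |JJJ..k.T...     |         
                                                                                       
                                                                                       
                                                                                       
                                                                                       


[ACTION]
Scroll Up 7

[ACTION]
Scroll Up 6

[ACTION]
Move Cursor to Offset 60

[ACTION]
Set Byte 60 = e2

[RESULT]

00000000  14 4a 0e f6 da c4 14 c3  68 b9 f3 d0 a0 dc 40 00  |.J......h.....@.|         
00000010  b0 9c 45 8d 5f 88 8c fa  a7 56 12 4f 5e 5a a0 38  |..E._....V.O^Z.8|         
00000020  10 2b c2 50 fc 73 a9 3c  90 b3 5e d6 e6 64 03 db  |.+.P.s.<..^..d..|         
00000030  05 2d 23 14 74 0d 2f f6  1a cb be 4a E2 4a 4a 4a  |.-#.t./....J.JJJ|         
00000040  4a 4a 4a 82 a5 6b 0e 54  ad cd 1b                 |JJJ..k.T...     |         
                                                                                       
                                                                                       
                                                                                       
                                                                                       


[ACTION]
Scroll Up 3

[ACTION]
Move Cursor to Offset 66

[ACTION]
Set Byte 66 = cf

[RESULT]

00000000  14 4a 0e f6 da c4 14 c3  68 b9 f3 d0 a0 dc 40 00  |.J......h.....@.|         
00000010  b0 9c 45 8d 5f 88 8c fa  a7 56 12 4f 5e 5a a0 38  |..E._....V.O^Z.8|         
00000020  10 2b c2 50 fc 73 a9 3c  90 b3 5e d6 e6 64 03 db  |.+.P.s.<..^..d..|         
00000030  05 2d 23 14 74 0d 2f f6  1a cb be 4a e2 4a 4a 4a  |.-#.t./....J.JJJ|         
00000040  4a 4a CF 82 a5 6b 0e 54  ad cd 1b                 |JJ...k.T...     |         
                                                                                       
                                                                                       
                                                                                       
                                                                                       


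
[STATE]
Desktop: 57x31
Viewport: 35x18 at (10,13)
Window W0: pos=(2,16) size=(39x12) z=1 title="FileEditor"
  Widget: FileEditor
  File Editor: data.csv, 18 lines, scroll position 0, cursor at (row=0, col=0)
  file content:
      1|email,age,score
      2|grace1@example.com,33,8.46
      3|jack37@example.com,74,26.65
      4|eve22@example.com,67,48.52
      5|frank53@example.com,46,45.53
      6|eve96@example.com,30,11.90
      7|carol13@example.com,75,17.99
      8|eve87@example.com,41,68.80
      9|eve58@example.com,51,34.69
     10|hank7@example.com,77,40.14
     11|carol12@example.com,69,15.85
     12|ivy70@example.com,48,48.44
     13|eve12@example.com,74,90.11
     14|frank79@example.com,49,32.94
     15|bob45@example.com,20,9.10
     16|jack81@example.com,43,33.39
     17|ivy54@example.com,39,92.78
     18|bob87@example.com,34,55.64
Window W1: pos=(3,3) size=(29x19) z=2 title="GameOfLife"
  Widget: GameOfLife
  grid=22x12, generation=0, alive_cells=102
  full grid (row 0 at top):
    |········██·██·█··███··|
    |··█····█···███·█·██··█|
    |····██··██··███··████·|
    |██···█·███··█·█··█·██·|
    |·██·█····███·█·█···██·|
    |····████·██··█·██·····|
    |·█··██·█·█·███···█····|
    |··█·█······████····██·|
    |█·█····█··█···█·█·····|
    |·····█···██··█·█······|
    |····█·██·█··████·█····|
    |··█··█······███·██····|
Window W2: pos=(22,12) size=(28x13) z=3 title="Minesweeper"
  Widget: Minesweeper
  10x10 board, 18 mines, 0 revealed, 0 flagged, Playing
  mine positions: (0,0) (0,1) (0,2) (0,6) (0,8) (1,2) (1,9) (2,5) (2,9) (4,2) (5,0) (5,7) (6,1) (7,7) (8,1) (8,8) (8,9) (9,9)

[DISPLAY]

·█·█·███···█┃ Minesweeper          
·····████···┠──────────────────────
·█··█···█·█·┃■■■■■■■■■■            
···██··█·█··┃■■■■■■■■■■            
██·█··████·█┃■■■■■■■■■■            
······███·██┃■■■■■■■■■■            
            ┃■■■■■■■■■■            
            ┃■■■■■■■■■■            
━━━━━━━━━━━━┃■■■■■■■■■■            
xample.com,6┃■■■■■■■■■■            
@example.com┃■■■■■■■■■■            
xample.com,3┗━━━━━━━━━━━━━━━━━━━━━━
@example.com,75,17.99        ░┃    
xample.com,41,68.80          ▼┃    
━━━━━━━━━━━━━━━━━━━━━━━━━━━━━━┛    
                                   
                                   
                                   


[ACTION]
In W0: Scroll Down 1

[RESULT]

·█·█·███···█┃ Minesweeper          
·····████···┠──────────────────────
·█··█···█·█·┃■■■■■■■■■■            
···██··█·█··┃■■■■■■■■■■            
██·█··████·█┃■■■■■■■■■■            
······███·██┃■■■■■■■■■■            
            ┃■■■■■■■■■■            
            ┃■■■■■■■■■■            
━━━━━━━━━━━━┃■■■■■■■■■■            
@example.com┃■■■■■■■■■■            
xample.com,3┃■■■■■■■■■■            
@example.com┗━━━━━━━━━━━━━━━━━━━━━━
xample.com,41,68.80          ░┃    
xample.com,51,34.69          ▼┃    
━━━━━━━━━━━━━━━━━━━━━━━━━━━━━━┛    
                                   
                                   
                                   


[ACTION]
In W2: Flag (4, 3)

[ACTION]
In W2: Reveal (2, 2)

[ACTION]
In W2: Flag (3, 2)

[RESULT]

·█·█·███···█┃ Minesweeper          
·····████···┠──────────────────────
·█··█···█·█·┃■■■■■■■■■■            
···██··█·█··┃■■■■■■■■■■            
██·█··████·█┃■■1■■■■■■■            
······███·██┃■■⚑■■■■■■■            
            ┃■■■⚑■■■■■■            
            ┃■■■■■■■■■■            
━━━━━━━━━━━━┃■■■■■■■■■■            
@example.com┃■■■■■■■■■■            
xample.com,3┃■■■■■■■■■■            
@example.com┗━━━━━━━━━━━━━━━━━━━━━━
xample.com,41,68.80          ░┃    
xample.com,51,34.69          ▼┃    
━━━━━━━━━━━━━━━━━━━━━━━━━━━━━━┛    
                                   
                                   
                                   


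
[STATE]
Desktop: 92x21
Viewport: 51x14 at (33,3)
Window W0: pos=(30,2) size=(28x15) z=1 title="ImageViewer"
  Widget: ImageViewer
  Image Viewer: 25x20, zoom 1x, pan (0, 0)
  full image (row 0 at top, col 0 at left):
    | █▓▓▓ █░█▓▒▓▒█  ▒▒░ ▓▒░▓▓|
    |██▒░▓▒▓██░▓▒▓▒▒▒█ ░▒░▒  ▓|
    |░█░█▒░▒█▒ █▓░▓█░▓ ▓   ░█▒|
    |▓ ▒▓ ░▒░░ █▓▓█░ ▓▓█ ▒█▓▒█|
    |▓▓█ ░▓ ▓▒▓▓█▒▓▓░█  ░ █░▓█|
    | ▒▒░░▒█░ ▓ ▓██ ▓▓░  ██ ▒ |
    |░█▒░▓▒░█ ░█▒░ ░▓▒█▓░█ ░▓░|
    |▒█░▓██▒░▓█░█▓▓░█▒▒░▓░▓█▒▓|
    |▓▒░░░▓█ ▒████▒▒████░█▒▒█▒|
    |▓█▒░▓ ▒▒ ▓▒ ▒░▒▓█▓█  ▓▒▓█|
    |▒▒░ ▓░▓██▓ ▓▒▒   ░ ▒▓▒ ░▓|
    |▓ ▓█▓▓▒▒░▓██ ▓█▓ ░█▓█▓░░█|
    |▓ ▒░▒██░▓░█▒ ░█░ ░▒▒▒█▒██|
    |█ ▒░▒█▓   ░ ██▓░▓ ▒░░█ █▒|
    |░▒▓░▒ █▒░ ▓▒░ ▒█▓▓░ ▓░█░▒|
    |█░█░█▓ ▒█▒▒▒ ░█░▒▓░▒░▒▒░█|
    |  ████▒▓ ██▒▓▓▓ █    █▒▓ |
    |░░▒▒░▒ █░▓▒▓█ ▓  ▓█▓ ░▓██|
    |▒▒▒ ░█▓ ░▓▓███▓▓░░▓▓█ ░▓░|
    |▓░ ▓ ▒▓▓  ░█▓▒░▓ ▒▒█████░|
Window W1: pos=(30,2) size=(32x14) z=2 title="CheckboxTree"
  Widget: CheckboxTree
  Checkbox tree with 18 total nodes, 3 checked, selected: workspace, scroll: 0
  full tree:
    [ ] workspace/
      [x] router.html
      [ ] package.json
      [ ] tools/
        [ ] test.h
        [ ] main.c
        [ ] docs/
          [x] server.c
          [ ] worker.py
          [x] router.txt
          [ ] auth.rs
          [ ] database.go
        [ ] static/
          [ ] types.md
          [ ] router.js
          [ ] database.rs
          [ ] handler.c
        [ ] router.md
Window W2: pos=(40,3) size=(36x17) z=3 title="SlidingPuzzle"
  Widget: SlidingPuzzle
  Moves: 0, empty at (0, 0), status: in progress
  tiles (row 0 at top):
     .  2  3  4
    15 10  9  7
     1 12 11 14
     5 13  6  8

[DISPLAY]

heckbox┏━━━━━━━━━━━━━━━━━━━━━━━━━━━━━━━━━━┓        
───────┃ SlidingPuzzle                    ┃        
-] work┠──────────────────────────────────┨        
 [x] ro┃┌────┬────┬────┬────┐             ┃        
 [ ] pa┃│    │  2 │  3 │  4 │             ┃        
 [-] to┃├────┼────┼────┼────┤             ┃        
   [ ] ┃│ 15 │ 10 │  9 │  7 │             ┃        
   [ ] ┃├────┼────┼────┼────┤             ┃        
   [-] ┃│  1 │ 12 │ 11 │ 14 │             ┃        
     [x┃├────┼────┼────┼────┤             ┃        
     [ ┃│  5 │ 13 │  6 │  8 │             ┃        
     [x┃└────┴────┴────┴────┘             ┃        
━━━━━━━┃Moves: 0                          ┃        
━━━━━━━┃                                  ┃        


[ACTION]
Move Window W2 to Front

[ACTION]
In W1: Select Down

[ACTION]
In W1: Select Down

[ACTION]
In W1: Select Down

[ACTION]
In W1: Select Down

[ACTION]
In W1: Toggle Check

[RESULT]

heckbox┏━━━━━━━━━━━━━━━━━━━━━━━━━━━━━━━━━━┓        
───────┃ SlidingPuzzle                    ┃        
-] work┠──────────────────────────────────┨        
 [x] ro┃┌────┬────┬────┬────┐             ┃        
 [ ] pa┃│    │  2 │  3 │  4 │             ┃        
 [-] to┃├────┼────┼────┼────┤             ┃        
   [x] ┃│ 15 │ 10 │  9 │  7 │             ┃        
   [ ] ┃├────┼────┼────┼────┤             ┃        
   [-] ┃│  1 │ 12 │ 11 │ 14 │             ┃        
     [x┃├────┼────┼────┼────┤             ┃        
     [ ┃│  5 │ 13 │  6 │  8 │             ┃        
     [x┃└────┴────┴────┴────┘             ┃        
━━━━━━━┃Moves: 0                          ┃        
━━━━━━━┃                                  ┃        


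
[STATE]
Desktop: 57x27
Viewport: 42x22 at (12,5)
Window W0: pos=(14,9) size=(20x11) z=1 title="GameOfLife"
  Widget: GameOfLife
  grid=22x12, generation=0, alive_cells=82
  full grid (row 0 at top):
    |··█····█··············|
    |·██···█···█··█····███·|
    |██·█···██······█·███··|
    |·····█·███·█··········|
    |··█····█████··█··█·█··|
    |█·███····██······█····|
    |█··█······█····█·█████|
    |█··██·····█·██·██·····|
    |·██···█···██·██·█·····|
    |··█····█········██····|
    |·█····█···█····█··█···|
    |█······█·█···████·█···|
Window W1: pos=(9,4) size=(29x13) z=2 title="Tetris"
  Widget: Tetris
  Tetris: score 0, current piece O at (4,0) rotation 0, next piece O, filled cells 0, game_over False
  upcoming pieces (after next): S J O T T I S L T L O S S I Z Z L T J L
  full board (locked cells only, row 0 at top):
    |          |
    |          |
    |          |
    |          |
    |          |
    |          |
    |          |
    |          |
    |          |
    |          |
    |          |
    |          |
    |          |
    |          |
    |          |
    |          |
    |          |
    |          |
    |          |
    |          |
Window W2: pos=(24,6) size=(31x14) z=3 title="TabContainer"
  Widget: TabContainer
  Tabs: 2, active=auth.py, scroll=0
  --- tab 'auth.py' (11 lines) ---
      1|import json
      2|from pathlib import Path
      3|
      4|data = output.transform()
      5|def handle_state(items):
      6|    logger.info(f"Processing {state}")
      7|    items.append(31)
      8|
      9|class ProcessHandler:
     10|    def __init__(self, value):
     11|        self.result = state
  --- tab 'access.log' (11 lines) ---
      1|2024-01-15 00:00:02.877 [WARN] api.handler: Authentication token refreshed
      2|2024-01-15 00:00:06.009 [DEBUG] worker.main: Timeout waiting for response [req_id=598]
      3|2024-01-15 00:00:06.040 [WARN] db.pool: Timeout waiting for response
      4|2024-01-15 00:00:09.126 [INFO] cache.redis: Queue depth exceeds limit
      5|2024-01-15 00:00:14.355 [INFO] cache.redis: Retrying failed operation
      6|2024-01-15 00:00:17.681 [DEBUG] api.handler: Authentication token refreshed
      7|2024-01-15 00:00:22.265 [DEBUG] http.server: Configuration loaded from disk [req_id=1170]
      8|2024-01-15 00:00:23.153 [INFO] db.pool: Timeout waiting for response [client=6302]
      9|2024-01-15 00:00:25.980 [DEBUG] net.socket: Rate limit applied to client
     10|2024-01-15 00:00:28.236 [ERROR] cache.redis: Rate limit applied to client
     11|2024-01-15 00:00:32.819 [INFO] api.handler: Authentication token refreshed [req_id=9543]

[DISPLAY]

etris                    ┃                
────────────┏━━━━━━━━━━━━━━━━━━━━━━━━━━━━━
        │Nex┃ TabContainer                
        │▓▓ ┠─────────────────────────────
        │▓▓ ┃[auth.py]│ access.log        
        │   ┃─────────────────────────────
        │   ┃import json                  
        │   ┃from pathlib import Path     
        │Sco┃                             
        │0  ┃data = output.transform()    
        │   ┃def handle_state(items):     
━━━━━━━━━━━━┃    logger.info(f"Processing 
  ┃·██·····█┃    items.append(31)         
  ┃█···█···█┃                             
  ┗━━━━━━━━━┗━━━━━━━━━━━━━━━━━━━━━━━━━━━━━
                                          
                                          
                                          
                                          
                                          
                                          
                                          


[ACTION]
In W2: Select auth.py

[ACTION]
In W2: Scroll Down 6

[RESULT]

etris                    ┃                
────────────┏━━━━━━━━━━━━━━━━━━━━━━━━━━━━━
        │Nex┃ TabContainer                
        │▓▓ ┠─────────────────────────────
        │▓▓ ┃[auth.py]│ access.log        
        │   ┃─────────────────────────────
        │   ┃    items.append(31)         
        │   ┃                             
        │Sco┃class ProcessHandler:        
        │0  ┃    def __init__(self, value)
        │   ┃        self.result = state  
━━━━━━━━━━━━┃                             
  ┃·██·····█┃                             
  ┃█···█···█┃                             
  ┗━━━━━━━━━┗━━━━━━━━━━━━━━━━━━━━━━━━━━━━━
                                          
                                          
                                          
                                          
                                          
                                          
                                          


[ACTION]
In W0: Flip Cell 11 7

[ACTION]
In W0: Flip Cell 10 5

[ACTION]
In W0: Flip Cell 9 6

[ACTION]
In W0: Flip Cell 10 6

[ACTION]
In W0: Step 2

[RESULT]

etris                    ┃                
────────────┏━━━━━━━━━━━━━━━━━━━━━━━━━━━━━
        │Nex┃ TabContainer                
        │▓▓ ┠─────────────────────────────
        │▓▓ ┃[auth.py]│ access.log        
        │   ┃─────────────────────────────
        │   ┃    items.append(31)         
        │   ┃                             
        │Sco┃class ProcessHandler:        
        │0  ┃    def __init__(self, value)
        │   ┃        self.result = state  
━━━━━━━━━━━━┃                             
  ┃█████··█·┃                             
  ┃█····██··┃                             
  ┗━━━━━━━━━┗━━━━━━━━━━━━━━━━━━━━━━━━━━━━━
                                          
                                          
                                          
                                          
                                          
                                          
                                          


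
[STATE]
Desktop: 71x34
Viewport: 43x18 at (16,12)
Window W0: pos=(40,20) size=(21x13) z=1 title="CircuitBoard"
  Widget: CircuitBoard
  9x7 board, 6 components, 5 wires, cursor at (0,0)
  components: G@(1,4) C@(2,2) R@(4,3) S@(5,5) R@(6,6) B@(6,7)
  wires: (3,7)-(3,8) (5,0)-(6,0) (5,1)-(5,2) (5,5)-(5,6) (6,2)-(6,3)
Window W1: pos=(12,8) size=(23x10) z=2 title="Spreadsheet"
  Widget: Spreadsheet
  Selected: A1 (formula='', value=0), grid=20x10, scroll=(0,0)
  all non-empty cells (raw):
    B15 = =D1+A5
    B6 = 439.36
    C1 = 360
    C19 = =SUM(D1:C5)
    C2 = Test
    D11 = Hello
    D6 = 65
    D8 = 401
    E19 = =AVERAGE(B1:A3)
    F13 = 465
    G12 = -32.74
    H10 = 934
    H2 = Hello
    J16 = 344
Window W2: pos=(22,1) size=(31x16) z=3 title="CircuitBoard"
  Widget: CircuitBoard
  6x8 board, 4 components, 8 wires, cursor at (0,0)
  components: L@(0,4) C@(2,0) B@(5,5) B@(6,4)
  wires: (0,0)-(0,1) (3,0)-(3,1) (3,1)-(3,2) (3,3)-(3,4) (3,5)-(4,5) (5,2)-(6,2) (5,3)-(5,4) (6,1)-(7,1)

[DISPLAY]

    A ┃                        │    ┃      
------┃4                       ·    ┃      
      ┃                             ┃      
      ┃5           ·   · ─ ·   B    ┃      
      ┗━━━━━━━━━━━━━━━━━━━━━━━━━━━━━┛      
━━━━━━━━━━━━━━━━━━┛                        
                                           
                                           
                        ┏━━━━━━━━━━━━━━━━━━
                        ┃ CircuitBoard     
                        ┠──────────────────
                        ┃   0 1 2 3 4 5 6 7
                        ┃0  [.]            
                        ┃                  
                        ┃1                 
                        ┃                  
                        ┃2           C     
                        ┃                  


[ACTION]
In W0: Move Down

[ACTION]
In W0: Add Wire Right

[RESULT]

    A ┃                        │    ┃      
------┃4                       ·    ┃      
      ┃                             ┃      
      ┃5           ·   · ─ ·   B    ┃      
      ┗━━━━━━━━━━━━━━━━━━━━━━━━━━━━━┛      
━━━━━━━━━━━━━━━━━━┛                        
                                           
                                           
                        ┏━━━━━━━━━━━━━━━━━━
                        ┃ CircuitBoard     
                        ┠──────────────────
                        ┃   0 1 2 3 4 5 6 7
                        ┃0                 
                        ┃                  
                        ┃1  [.]─ ·         
                        ┃                  
                        ┃2           C     
                        ┃                  


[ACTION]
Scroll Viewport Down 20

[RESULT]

      ┗━━━━━━━━━━━━━━━━━━━━━━━━━━━━━┛      
━━━━━━━━━━━━━━━━━━┛                        
                                           
                                           
                        ┏━━━━━━━━━━━━━━━━━━
                        ┃ CircuitBoard     
                        ┠──────────────────
                        ┃   0 1 2 3 4 5 6 7
                        ┃0                 
                        ┃                  
                        ┃1  [.]─ ·         
                        ┃                  
                        ┃2           C     
                        ┃                  
                        ┃3                 
                        ┃                  
                        ┗━━━━━━━━━━━━━━━━━━
                                           


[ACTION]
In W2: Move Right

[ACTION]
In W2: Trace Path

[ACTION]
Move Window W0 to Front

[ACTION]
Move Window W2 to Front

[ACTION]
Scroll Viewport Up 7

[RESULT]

readsh┃2   C                        ┃      
──────┃                             ┃      
      ┃3   · ─ · ─ ·   · ─ ·   ·    ┃      
    A ┃                        │    ┃      
------┃4                       ·    ┃      
      ┃                             ┃      
      ┃5           ·   · ─ ·   B    ┃      
      ┗━━━━━━━━━━━━━━━━━━━━━━━━━━━━━┛      
━━━━━━━━━━━━━━━━━━┛                        
                                           
                                           
                        ┏━━━━━━━━━━━━━━━━━━
                        ┃ CircuitBoard     
                        ┠──────────────────
                        ┃   0 1 2 3 4 5 6 7
                        ┃0                 
                        ┃                  
                        ┃1  [.]─ ·         
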